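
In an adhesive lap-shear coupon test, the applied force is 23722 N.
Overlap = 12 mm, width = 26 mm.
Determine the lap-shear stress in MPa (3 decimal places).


stress = F / (overlap * width)
= 23722 / (12 * 26)
= 76.032 MPa

76.032


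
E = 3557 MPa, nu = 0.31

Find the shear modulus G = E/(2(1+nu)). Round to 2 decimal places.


G = 3557 / (2 * 1.31)
= 1357.63 MPa

1357.63


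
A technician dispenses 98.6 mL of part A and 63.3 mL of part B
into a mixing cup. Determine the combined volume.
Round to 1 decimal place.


Combined volume = 98.6 + 63.3
= 161.9 mL

161.9


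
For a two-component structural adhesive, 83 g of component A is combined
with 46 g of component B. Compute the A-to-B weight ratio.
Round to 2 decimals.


Weight ratio A:B = 83 / 46
= 1.80

1.80


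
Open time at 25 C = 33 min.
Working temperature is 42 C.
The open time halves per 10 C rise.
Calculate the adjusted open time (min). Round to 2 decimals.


factor = 2^((42 - 25) / 10) = 3.2490
ot = 33 / 3.2490 = 10.16 min

10.16


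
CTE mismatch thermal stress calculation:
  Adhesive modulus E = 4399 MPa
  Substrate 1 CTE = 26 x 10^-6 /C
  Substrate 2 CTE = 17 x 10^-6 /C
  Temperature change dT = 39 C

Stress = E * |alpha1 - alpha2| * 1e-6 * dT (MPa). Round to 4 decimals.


delta_alpha = |26 - 17| = 9 x 10^-6/C
Stress = 4399 * 9e-6 * 39
= 1.5440 MPa

1.5440


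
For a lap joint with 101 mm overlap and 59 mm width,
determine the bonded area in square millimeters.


Area = 101 * 59 = 5959 mm^2

5959


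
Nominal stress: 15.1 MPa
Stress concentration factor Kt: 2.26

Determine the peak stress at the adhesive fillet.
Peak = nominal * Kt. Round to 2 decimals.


Peak stress = 15.1 * 2.26
= 34.13 MPa

34.13


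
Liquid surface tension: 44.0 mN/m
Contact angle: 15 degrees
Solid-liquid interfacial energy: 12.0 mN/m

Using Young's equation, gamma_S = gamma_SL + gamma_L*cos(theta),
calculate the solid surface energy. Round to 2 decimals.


gamma_S = 12.0 + 44.0 * cos(15)
= 54.50 mN/m

54.50


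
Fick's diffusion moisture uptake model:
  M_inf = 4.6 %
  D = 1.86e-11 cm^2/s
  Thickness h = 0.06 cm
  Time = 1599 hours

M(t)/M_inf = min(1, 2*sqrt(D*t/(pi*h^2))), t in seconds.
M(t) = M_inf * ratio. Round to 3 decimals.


t_sec = 1599 * 3600 = 5756400
ratio = 2*sqrt(1.86e-11*5756400/(pi*0.06^2))
= min(1, 0.194597)
= 0.194597
M(t) = 4.6 * 0.194597 = 0.895 %

0.895


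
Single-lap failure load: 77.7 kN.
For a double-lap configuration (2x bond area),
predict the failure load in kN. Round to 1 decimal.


Failure load = 77.7 * 2 = 155.4 kN

155.4


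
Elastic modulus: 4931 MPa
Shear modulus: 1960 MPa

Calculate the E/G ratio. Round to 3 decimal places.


E / G = 4931 / 1960 = 2.516

2.516


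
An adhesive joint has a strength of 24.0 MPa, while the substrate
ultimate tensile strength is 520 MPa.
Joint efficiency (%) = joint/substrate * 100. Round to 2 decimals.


Efficiency = 24.0 / 520 * 100
= 4.62%

4.62


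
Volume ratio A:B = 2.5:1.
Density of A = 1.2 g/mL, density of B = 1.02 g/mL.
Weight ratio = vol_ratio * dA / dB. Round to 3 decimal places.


Wt ratio = 2.5 * 1.2 / 1.02
= 2.941

2.941


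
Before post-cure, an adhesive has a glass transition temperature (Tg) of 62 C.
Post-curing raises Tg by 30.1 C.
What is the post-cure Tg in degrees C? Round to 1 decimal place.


Tg_post = Tg_base + delta_Tg
= 62 + 30.1
= 92.1 C

92.1


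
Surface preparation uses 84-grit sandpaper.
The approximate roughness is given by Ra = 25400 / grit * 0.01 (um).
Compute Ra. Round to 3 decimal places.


Ra = 25400 / 84 * 0.01
= 254 / 84
= 3.024 um

3.024


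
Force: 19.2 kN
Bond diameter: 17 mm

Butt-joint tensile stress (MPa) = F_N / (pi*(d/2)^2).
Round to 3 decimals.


F_N = 19.2 * 1000 = 19200.0 N
A = pi*(8.5)^2 = 226.9801 mm^2
stress = 19200.0 / 226.9801 = 84.589 MPa

84.589


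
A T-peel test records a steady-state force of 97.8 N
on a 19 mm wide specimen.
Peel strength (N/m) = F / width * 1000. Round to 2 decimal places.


Peel strength = 97.8 / 19 * 1000
= 5147.37 N/m

5147.37


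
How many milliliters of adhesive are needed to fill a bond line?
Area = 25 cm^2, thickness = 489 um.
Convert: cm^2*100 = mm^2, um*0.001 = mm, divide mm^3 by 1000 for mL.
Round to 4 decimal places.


= (25 * 100) * (489 * 0.001) / 1000
= 1.2225 mL

1.2225


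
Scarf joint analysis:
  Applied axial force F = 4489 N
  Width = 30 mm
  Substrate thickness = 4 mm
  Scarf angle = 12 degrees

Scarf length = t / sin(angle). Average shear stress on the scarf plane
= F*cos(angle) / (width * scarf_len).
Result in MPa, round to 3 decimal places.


Scarf length = 4 / sin(12 deg) = 19.2389 mm
cos(12 deg) = 0.978148
Shear = 4489 * 0.978148 / (30 * 19.2389)
= 7.608 MPa

7.608


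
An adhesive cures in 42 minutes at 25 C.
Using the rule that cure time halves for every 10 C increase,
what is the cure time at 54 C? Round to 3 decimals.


Factor = 2^((54 - 25) / 10) = 7.4643
Cure time = 42 / 7.4643
= 5.627 minutes

5.627


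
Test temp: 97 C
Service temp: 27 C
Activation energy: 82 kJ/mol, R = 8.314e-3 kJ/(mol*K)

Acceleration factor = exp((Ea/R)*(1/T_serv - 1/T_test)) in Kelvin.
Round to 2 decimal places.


AF = exp((82/0.008314)*(1/300.15 - 1/370.15))
= 499.80

499.80


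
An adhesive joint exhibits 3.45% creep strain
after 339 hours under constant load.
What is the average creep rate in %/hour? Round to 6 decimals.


Creep rate = strain / time
= 3.45 / 339
= 0.010177 %/h

0.010177


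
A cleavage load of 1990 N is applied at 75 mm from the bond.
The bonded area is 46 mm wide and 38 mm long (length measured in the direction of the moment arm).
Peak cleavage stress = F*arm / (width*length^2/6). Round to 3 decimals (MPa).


Moment = 1990 * 75 = 149250 N*mm
Section modulus = 46 * 1444 / 6 = 66424 / 6 mm^3
Stress = 149250 / (66424 / 6) = 895500 / 66424
= 13.482 MPa

13.482


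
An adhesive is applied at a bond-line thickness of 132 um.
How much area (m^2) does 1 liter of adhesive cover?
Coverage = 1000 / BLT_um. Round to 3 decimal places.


Coverage = 1000 / 132 = 7.576 m^2

7.576


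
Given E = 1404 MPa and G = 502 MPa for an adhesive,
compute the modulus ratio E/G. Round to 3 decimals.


E/G ratio = 1404 / 502 = 2.797

2.797


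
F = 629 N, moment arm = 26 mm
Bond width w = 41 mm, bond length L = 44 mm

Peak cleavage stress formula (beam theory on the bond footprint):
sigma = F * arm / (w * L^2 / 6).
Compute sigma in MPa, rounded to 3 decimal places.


sigma = (629 * 26) / (41 * 1936 / 6)
= 16354 * 6 / 79376
= 98124 / 79376
= 1.236 MPa

1.236


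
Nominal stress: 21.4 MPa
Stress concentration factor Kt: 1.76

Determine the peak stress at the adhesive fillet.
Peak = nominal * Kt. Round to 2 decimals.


Peak stress = 21.4 * 1.76
= 37.66 MPa

37.66


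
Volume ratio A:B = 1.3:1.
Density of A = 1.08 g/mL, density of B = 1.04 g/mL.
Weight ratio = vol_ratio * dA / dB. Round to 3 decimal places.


Wt ratio = 1.3 * 1.08 / 1.04
= 1.350

1.350


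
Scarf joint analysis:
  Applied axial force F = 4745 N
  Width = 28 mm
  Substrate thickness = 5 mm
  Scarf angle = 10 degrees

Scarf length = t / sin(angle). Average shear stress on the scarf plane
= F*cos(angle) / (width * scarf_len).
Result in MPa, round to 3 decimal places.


Scarf length = 5 / sin(10 deg) = 28.7939 mm
cos(10 deg) = 0.984808
Shear = 4745 * 0.984808 / (28 * 28.7939)
= 5.796 MPa

5.796


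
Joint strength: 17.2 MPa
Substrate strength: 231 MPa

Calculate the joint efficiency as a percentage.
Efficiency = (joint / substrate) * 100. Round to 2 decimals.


Efficiency = (17.2 / 231) * 100 = 7.45%

7.45


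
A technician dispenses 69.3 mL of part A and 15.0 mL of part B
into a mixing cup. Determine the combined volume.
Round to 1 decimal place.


Combined volume = 69.3 + 15.0
= 84.3 mL

84.3


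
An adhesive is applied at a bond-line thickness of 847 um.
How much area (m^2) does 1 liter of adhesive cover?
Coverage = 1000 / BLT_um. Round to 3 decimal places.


Coverage = 1000 / 847 = 1.181 m^2

1.181


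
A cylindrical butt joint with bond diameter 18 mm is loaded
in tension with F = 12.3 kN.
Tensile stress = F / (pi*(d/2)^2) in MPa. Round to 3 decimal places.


Area = pi * (18/2)^2 = 254.4690 mm^2
Stress = 12.3*1000 / 254.4690
= 48.336 MPa

48.336


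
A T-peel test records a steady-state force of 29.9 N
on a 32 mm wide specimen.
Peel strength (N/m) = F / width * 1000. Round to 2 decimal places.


Peel strength = 29.9 / 32 * 1000
= 934.38 N/m

934.38


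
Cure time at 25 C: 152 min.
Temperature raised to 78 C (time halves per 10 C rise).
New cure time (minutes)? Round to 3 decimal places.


Acceleration factor = 2^(53/10) = 39.3966
New time = 152 / 39.3966 = 3.858 min

3.858


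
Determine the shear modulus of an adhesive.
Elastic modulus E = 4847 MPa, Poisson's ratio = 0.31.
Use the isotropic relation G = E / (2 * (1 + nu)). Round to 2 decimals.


G = 4847 / (2*(1+0.31)) = 4847 / 2.62
= 1850.00 MPa

1850.00


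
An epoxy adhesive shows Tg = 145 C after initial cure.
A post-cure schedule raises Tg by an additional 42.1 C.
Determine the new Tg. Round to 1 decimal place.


New Tg = 145 + 42.1
= 187.1 C

187.1


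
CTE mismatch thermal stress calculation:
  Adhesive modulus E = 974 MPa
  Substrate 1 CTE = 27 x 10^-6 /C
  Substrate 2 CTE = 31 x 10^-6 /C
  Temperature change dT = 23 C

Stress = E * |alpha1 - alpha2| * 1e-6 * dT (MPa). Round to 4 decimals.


delta_alpha = |27 - 31| = 4 x 10^-6/C
Stress = 974 * 4e-6 * 23
= 0.0896 MPa

0.0896


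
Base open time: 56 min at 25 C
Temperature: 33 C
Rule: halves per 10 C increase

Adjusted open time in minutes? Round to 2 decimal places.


Acceleration = 2^((33-25)/10) = 1.7411
Open time = 56 / 1.7411 = 32.16 min

32.16


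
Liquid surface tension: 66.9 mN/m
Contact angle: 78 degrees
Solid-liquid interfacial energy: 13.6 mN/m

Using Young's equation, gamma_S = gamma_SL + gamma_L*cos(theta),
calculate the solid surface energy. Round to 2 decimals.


gamma_S = 13.6 + 66.9 * cos(78)
= 27.51 mN/m

27.51


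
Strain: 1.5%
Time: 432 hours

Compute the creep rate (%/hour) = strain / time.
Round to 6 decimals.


Creep rate = 1.5 / 432
= 0.003472 %/h

0.003472


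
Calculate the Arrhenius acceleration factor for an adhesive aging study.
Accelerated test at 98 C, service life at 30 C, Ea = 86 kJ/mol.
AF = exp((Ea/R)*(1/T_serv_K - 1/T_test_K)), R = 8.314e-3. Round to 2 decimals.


T_test = 371.15 K, T_serv = 303.15 K
Ea/R = 86 / 0.008314 = 10344.00
AF = exp(10344.00 * (1/303.15 - 1/371.15))
= 518.84

518.84


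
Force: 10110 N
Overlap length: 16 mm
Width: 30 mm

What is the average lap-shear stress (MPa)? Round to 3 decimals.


Average shear stress = F / (overlap * width)
= 10110 / (16 * 30)
= 21.063 MPa

21.063


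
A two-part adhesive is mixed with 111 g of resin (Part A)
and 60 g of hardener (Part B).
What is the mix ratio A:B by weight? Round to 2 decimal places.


Mix ratio = mass_A / mass_B
= 111 / 60
= 1.85

1.85


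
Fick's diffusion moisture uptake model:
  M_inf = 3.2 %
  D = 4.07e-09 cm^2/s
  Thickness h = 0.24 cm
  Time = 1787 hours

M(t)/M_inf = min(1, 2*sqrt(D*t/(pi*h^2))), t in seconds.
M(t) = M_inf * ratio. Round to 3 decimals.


t_sec = 1787 * 3600 = 6433200
ratio = 2*sqrt(4.07e-09*6433200/(pi*0.24^2))
= min(1, 0.760772)
= 0.760772
M(t) = 3.2 * 0.760772 = 2.434 %

2.434


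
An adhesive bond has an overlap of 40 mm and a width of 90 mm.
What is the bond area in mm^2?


Bond area = overlap * width
= 40 * 90
= 3600 mm^2

3600


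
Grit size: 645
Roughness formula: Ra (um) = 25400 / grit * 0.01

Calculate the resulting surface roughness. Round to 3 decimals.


Ra = 25400 / 645 * 0.01
= 0.394 um

0.394


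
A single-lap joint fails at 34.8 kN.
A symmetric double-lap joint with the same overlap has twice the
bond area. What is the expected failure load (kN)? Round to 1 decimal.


Double-lap load = 2 * 34.8 = 69.6 kN

69.6


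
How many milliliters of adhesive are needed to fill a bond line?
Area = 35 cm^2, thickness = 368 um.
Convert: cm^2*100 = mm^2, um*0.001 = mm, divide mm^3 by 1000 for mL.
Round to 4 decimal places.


= (35 * 100) * (368 * 0.001) / 1000
= 1.2880 mL

1.2880


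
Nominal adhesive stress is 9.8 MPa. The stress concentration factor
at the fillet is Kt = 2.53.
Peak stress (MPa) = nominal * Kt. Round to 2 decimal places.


Peak = 9.8 * 2.53 = 24.79 MPa

24.79


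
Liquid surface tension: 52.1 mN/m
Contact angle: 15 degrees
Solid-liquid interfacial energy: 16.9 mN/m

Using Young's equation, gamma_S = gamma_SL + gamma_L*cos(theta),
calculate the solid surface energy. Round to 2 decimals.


gamma_S = 16.9 + 52.1 * cos(15)
= 67.22 mN/m

67.22


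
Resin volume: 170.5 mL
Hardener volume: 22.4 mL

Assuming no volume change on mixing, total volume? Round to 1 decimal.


V_total = 170.5 + 22.4 = 192.9 mL

192.9


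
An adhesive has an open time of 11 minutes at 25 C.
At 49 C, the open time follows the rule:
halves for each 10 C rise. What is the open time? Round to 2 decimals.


Factor = 2^((49-25)/10) = 5.2780
Open time = 11 / 5.2780 = 2.08 min

2.08


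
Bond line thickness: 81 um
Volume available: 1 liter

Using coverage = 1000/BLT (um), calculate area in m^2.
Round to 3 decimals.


1 L = 1e6 mm^3, thickness = 81 um = 0.081 mm
Area = 1e6 / 0.081 mm^2 = (1e6 / 0.081) / 1e6 m^2 = 1000 / 81 m^2
= 12.346 m^2

12.346


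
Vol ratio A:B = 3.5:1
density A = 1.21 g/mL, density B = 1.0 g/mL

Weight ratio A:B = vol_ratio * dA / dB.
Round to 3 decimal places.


Weight ratio = 3.5 * 1.21 / 1.0
= 4.235

4.235


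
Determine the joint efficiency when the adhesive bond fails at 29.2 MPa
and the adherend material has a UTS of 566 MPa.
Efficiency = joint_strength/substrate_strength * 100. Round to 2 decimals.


Joint efficiency = 29.2 / 566 * 100
= 5.16%

5.16


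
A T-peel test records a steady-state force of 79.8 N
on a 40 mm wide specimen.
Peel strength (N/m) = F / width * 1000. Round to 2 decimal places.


Peel strength = 79.8 / 40 * 1000
= 1995.00 N/m

1995.00


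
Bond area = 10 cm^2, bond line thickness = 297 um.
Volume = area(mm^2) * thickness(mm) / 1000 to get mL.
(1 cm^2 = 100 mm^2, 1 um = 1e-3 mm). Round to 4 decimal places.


area_mm2 = 10 * 100 = 1000
blt_mm = 297 * 1e-3 = 0.297
vol_mm3 = 1000 * 0.297 = 297.0
vol_mL = 297.0 / 1000 = 0.2970 mL

0.2970


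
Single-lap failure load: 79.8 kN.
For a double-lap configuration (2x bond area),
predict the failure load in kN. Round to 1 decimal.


Failure load = 79.8 * 2 = 159.6 kN

159.6


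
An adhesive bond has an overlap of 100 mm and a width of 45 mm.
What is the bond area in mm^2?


Bond area = overlap * width
= 100 * 45
= 4500 mm^2

4500


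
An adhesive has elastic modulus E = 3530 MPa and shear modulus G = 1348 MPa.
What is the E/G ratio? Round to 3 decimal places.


E/G = 3530 / 1348 = 2.619

2.619


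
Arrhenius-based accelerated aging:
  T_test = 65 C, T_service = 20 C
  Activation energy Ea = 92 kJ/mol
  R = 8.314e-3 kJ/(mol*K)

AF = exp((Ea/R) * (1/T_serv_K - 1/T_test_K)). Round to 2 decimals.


T_test_K = 338.15, T_serv_K = 293.15
AF = exp((92/8.314e-3) * (1/293.15 - 1/338.15))
= 151.92

151.92


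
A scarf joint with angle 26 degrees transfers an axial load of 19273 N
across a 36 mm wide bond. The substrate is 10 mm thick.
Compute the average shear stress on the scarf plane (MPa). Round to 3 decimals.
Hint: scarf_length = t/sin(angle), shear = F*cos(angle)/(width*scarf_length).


scarf_length = 10 / sin(26 deg) = 22.8117 mm
cos(26 deg) = 0.898794
shear stress = 19273 * 0.898794 / (36 * 22.8117)
= 21.094 MPa

21.094


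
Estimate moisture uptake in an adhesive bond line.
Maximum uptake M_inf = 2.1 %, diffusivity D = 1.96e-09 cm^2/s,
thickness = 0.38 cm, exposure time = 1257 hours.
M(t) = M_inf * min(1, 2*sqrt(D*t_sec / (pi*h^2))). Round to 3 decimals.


Convert time: 1257 h = 4525200 s
ratio = min(1, 2*sqrt(1.96e-09*4525200/(pi*0.38^2)))
= 0.279652
M(t) = 2.1 * 0.279652 = 0.587%

0.587


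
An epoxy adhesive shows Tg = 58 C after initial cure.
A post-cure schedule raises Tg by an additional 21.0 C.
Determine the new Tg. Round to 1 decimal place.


New Tg = 58 + 21.0
= 79.0 C

79.0


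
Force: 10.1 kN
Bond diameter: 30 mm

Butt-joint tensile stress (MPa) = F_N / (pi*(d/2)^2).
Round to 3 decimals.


F_N = 10.1 * 1000 = 10100.0 N
A = pi*(15.0)^2 = 706.8583 mm^2
stress = 10100.0 / 706.8583 = 14.289 MPa

14.289


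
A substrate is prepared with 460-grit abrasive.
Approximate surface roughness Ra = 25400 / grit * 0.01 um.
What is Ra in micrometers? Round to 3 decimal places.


Ra = 25400 / 460 * 0.01 = 0.552 um

0.552


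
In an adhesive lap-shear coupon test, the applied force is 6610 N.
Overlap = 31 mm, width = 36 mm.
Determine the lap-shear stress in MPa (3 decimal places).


stress = F / (overlap * width)
= 6610 / (31 * 36)
= 5.923 MPa

5.923


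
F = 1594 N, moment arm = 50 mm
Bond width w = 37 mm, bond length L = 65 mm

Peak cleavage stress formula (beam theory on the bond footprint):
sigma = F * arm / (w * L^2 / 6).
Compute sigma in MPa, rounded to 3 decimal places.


sigma = (1594 * 50) / (37 * 4225 / 6)
= 79700 * 6 / 156325
= 478200 / 156325
= 3.059 MPa

3.059


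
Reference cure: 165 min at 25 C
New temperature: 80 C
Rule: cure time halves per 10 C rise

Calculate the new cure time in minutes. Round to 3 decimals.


factor = 2^((80-25)/10) = 45.2548
t_new = 165 / 45.2548 = 3.646 min

3.646


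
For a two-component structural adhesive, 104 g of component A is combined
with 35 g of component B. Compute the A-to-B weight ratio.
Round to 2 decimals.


Weight ratio A:B = 104 / 35
= 2.97

2.97


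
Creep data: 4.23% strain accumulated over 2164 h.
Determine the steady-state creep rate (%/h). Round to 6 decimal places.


Rate = 4.23 / 2164 = 0.001955 %/h

0.001955


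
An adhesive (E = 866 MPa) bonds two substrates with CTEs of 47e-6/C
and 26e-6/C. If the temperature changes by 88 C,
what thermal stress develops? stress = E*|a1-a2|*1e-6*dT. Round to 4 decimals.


Stress = 866 * |47 - 26| * 1e-6 * 88
= 1.6004 MPa

1.6004


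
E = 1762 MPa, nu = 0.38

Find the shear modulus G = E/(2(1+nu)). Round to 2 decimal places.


G = 1762 / (2 * 1.38)
= 638.41 MPa

638.41


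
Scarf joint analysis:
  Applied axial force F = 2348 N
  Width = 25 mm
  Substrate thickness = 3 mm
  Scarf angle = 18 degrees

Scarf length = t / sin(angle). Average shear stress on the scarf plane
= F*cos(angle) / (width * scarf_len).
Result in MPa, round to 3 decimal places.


Scarf length = 3 / sin(18 deg) = 9.7082 mm
cos(18 deg) = 0.951057
Shear = 2348 * 0.951057 / (25 * 9.7082)
= 9.201 MPa

9.201


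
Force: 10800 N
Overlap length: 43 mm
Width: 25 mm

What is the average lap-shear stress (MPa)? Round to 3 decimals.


Average shear stress = F / (overlap * width)
= 10800 / (43 * 25)
= 10.047 MPa

10.047


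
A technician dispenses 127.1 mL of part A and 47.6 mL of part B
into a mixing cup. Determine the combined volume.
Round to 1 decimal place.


Combined volume = 127.1 + 47.6
= 174.7 mL

174.7


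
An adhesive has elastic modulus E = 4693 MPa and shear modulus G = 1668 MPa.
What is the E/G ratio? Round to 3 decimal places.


E/G = 4693 / 1668 = 2.814

2.814


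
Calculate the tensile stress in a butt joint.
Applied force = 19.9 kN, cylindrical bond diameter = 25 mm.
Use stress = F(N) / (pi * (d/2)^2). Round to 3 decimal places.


A = pi * 12.5^2 = 490.8739 mm^2
sigma = 19900.0 / 490.8739 = 40.540 MPa

40.540


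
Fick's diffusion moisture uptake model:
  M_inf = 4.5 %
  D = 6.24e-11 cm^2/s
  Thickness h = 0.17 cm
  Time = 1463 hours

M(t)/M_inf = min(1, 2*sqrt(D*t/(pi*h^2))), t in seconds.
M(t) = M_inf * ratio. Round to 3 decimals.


t_sec = 1463 * 3600 = 5266800
ratio = 2*sqrt(6.24e-11*5266800/(pi*0.17^2))
= min(1, 0.120329)
= 0.120329
M(t) = 4.5 * 0.120329 = 0.541 %

0.541


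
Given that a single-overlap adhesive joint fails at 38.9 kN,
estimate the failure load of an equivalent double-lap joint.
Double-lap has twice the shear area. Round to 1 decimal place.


Double-lap factor = 2
Expected load = 38.9 * 2 = 77.8 kN

77.8


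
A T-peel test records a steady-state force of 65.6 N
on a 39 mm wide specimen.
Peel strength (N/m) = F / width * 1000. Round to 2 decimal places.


Peel strength = 65.6 / 39 * 1000
= 1682.05 N/m

1682.05


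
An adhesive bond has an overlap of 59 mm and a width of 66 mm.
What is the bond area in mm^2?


Bond area = overlap * width
= 59 * 66
= 3894 mm^2

3894


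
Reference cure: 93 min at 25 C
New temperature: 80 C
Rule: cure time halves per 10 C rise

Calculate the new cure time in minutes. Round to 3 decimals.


factor = 2^((80-25)/10) = 45.2548
t_new = 93 / 45.2548 = 2.055 min

2.055


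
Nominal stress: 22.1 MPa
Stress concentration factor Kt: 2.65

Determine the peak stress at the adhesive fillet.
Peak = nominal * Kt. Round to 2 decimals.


Peak stress = 22.1 * 2.65
= 58.57 MPa

58.57


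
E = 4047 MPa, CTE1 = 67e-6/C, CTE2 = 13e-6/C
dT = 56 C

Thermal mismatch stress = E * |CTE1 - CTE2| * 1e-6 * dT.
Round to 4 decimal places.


= 4047 * 54e-6 * 56
= 12.2381 MPa

12.2381


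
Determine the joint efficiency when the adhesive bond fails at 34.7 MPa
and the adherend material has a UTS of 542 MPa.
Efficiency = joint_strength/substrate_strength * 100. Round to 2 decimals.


Joint efficiency = 34.7 / 542 * 100
= 6.40%

6.40


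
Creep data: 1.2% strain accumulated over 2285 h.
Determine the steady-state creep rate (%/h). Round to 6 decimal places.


Rate = 1.2 / 2285 = 0.000525 %/h

0.000525


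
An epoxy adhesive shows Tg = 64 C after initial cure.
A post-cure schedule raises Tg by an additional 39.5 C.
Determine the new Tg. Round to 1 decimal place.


New Tg = 64 + 39.5
= 103.5 C

103.5


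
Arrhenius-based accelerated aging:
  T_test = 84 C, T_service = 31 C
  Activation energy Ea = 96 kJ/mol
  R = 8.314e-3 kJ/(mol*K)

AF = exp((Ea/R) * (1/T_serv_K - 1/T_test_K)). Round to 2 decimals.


T_test_K = 357.15, T_serv_K = 304.15
AF = exp((96/8.314e-3) * (1/304.15 - 1/357.15))
= 279.71

279.71


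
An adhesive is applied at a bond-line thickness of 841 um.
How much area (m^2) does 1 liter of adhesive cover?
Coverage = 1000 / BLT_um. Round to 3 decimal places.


Coverage = 1000 / 841 = 1.189 m^2

1.189


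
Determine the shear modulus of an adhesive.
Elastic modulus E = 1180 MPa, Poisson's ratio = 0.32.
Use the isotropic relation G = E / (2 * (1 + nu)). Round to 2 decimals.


G = 1180 / (2*(1+0.32)) = 1180 / 2.64
= 446.97 MPa

446.97


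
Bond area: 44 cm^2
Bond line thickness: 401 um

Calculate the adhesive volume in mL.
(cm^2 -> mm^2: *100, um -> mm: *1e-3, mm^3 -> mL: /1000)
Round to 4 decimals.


V = 44*100 * 401*1e-3 / 1000
= 1.7644 mL

1.7644


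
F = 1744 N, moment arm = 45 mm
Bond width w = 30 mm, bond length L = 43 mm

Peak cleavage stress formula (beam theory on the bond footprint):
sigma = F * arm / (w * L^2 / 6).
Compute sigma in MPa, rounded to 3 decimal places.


sigma = (1744 * 45) / (30 * 1849 / 6)
= 78480 * 6 / 55470
= 470880 / 55470
= 8.489 MPa

8.489


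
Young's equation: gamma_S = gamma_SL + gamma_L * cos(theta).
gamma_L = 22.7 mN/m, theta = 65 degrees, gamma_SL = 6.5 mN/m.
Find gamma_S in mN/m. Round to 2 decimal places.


cos(65 deg) = 0.422618
gamma_S = 6.5 + 22.7 * 0.422618
= 16.09 mN/m

16.09


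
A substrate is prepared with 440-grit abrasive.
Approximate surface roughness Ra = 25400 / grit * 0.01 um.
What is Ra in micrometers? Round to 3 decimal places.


Ra = 25400 / 440 * 0.01 = 0.577 um

0.577


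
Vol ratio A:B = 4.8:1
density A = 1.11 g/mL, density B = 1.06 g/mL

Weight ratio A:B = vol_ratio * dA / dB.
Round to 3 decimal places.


Weight ratio = 4.8 * 1.11 / 1.06
= 5.026

5.026


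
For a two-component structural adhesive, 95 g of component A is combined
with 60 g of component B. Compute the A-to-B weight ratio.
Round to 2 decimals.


Weight ratio A:B = 95 / 60
= 1.58

1.58


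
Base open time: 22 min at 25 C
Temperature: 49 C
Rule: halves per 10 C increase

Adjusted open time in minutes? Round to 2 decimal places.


Acceleration = 2^((49-25)/10) = 5.2780
Open time = 22 / 5.2780 = 4.17 min

4.17


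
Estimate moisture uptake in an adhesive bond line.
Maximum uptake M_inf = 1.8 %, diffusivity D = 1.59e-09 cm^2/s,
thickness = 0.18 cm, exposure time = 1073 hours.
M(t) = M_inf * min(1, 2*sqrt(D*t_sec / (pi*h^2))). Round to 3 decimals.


Convert time: 1073 h = 3862800 s
ratio = min(1, 2*sqrt(1.59e-09*3862800/(pi*0.18^2)))
= 0.491284
M(t) = 1.8 * 0.491284 = 0.884%

0.884


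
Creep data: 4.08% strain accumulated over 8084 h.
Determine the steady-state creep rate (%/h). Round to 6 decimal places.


Rate = 4.08 / 8084 = 0.000505 %/h

0.000505


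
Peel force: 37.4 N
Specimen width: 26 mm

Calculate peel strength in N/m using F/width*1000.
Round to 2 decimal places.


Peel strength = 37.4 / 26 * 1000 = 1438.46 N/m

1438.46


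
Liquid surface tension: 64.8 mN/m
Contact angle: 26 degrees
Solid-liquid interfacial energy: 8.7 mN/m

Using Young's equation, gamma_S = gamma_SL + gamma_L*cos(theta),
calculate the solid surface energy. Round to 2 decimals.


gamma_S = 8.7 + 64.8 * cos(26)
= 66.94 mN/m

66.94


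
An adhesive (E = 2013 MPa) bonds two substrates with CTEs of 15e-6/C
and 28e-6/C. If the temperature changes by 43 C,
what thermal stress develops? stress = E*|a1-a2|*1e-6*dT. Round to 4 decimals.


Stress = 2013 * |15 - 28| * 1e-6 * 43
= 1.1253 MPa

1.1253


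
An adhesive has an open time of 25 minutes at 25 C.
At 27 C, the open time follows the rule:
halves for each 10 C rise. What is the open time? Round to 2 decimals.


Factor = 2^((27-25)/10) = 1.1487
Open time = 25 / 1.1487 = 21.76 min

21.76


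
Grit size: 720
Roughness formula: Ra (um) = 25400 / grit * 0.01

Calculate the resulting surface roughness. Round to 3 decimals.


Ra = 25400 / 720 * 0.01
= 0.353 um

0.353


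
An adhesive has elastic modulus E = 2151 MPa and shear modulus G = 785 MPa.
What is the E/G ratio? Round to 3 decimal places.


E/G = 2151 / 785 = 2.740

2.740


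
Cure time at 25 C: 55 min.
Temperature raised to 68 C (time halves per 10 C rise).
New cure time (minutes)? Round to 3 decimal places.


Acceleration factor = 2^(43/10) = 19.6983
New time = 55 / 19.6983 = 2.792 min

2.792


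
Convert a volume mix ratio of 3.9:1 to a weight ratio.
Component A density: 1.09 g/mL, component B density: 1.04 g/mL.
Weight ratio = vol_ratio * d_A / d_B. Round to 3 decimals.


= 3.9 * 1.09 / 1.04 = 4.088

4.088


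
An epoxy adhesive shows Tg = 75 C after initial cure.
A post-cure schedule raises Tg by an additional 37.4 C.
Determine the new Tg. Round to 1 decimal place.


New Tg = 75 + 37.4
= 112.4 C

112.4


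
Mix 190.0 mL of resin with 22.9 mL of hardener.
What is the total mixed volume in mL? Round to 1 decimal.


Total = 190.0 + 22.9 = 212.9 mL

212.9


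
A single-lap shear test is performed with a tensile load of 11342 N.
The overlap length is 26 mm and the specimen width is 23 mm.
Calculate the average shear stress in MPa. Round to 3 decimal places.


Shear stress = F / (overlap * width)
= 11342 / (26 * 23)
= 11342 / 598
= 18.967 MPa

18.967


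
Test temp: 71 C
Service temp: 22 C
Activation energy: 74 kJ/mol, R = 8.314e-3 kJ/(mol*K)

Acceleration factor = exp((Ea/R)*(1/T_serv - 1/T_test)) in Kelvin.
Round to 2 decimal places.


AF = exp((74/0.008314)*(1/295.15 - 1/344.15))
= 73.23

73.23


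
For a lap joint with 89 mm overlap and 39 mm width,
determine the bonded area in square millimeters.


Area = 89 * 39 = 3471 mm^2

3471


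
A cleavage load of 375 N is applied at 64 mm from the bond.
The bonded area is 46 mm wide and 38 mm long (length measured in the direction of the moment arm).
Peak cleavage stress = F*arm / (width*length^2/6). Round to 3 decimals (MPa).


Moment = 375 * 64 = 24000 N*mm
Section modulus = 46 * 1444 / 6 = 66424 / 6 mm^3
Stress = 24000 / (66424 / 6) = 144000 / 66424
= 2.168 MPa

2.168


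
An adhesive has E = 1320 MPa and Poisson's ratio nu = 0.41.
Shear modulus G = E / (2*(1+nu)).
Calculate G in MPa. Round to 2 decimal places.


G = 1320 / (2*(1+0.41))
= 1320 / 2.82
= 468.09 MPa

468.09


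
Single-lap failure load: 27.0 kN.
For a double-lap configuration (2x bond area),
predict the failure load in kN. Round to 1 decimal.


Failure load = 27.0 * 2 = 54.0 kN

54.0


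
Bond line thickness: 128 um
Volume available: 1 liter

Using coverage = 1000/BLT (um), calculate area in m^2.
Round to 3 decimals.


1 L = 1e6 mm^3, thickness = 128 um = 0.128 mm
Area = 1e6 / 0.128 mm^2 = (1e6 / 0.128) / 1e6 m^2 = 1000 / 128 m^2
= 7.813 m^2

7.813


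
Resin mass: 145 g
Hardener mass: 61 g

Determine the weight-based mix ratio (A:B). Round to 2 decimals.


Ratio = 145 / 61 = 2.38

2.38


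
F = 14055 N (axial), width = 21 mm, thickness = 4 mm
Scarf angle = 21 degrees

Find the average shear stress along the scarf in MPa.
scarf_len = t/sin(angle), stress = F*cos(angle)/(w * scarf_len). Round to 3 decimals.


scarf_len = 4/sin(21 deg) = 11.1617
cos(21 deg) = 0.933580
stress = 14055*0.933580/(21*11.1617) = 55.980 MPa

55.980


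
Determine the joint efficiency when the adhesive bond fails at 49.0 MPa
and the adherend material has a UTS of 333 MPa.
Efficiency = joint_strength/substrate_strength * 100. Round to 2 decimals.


Joint efficiency = 49.0 / 333 * 100
= 14.71%

14.71


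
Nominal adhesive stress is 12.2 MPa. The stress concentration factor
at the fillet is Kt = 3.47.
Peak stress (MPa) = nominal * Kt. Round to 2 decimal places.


Peak = 12.2 * 3.47 = 42.33 MPa

42.33


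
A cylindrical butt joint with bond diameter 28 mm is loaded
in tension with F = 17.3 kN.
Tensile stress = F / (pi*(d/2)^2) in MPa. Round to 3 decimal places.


Area = pi * (28/2)^2 = 615.7522 mm^2
Stress = 17.3*1000 / 615.7522
= 28.096 MPa

28.096


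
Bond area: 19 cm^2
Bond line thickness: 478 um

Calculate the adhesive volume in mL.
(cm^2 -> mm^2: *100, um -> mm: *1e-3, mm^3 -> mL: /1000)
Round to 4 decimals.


V = 19*100 * 478*1e-3 / 1000
= 0.9082 mL

0.9082


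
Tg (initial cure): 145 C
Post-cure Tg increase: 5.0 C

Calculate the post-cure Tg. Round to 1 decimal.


Post-cure Tg = 145 + 5.0 = 150.0 C

150.0


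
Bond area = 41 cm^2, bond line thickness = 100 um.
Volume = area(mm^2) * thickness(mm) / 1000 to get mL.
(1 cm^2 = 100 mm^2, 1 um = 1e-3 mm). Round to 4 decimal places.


area_mm2 = 41 * 100 = 4100
blt_mm = 100 * 1e-3 = 0.1
vol_mm3 = 4100 * 0.1 = 410.0
vol_mL = 410.0 / 1000 = 0.4100 mL

0.4100


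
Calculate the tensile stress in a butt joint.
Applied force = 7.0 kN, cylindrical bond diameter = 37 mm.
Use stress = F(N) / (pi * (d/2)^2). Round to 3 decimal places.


A = pi * 18.5^2 = 1075.2101 mm^2
sigma = 7000.0 / 1075.2101 = 6.510 MPa

6.510


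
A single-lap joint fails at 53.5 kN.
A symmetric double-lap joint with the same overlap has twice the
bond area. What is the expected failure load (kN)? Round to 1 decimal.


Double-lap load = 2 * 53.5 = 107.0 kN

107.0


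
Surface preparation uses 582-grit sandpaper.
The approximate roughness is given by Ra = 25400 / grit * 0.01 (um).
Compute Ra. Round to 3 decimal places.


Ra = 25400 / 582 * 0.01
= 254 / 582
= 0.436 um

0.436


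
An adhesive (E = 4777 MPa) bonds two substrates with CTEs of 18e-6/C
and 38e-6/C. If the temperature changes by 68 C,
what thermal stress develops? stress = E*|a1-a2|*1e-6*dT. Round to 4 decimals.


Stress = 4777 * |18 - 38| * 1e-6 * 68
= 6.4967 MPa

6.4967


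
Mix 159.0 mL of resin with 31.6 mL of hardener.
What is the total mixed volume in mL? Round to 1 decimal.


Total = 159.0 + 31.6 = 190.6 mL

190.6


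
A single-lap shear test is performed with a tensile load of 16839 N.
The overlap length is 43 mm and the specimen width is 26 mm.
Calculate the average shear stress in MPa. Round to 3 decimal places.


Shear stress = F / (overlap * width)
= 16839 / (43 * 26)
= 16839 / 1118
= 15.062 MPa

15.062


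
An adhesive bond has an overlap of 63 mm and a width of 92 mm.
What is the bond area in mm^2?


Bond area = overlap * width
= 63 * 92
= 5796 mm^2

5796


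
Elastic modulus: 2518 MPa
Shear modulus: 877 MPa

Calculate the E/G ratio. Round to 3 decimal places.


E / G = 2518 / 877 = 2.871

2.871


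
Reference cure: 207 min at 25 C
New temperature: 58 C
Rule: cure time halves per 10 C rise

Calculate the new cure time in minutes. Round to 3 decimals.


factor = 2^((58-25)/10) = 9.8492
t_new = 207 / 9.8492 = 21.017 min

21.017


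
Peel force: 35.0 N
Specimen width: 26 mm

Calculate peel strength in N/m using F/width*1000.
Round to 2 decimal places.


Peel strength = 35.0 / 26 * 1000 = 1346.15 N/m

1346.15


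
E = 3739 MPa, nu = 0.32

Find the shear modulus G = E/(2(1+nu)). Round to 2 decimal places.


G = 3739 / (2 * 1.32)
= 1416.29 MPa

1416.29


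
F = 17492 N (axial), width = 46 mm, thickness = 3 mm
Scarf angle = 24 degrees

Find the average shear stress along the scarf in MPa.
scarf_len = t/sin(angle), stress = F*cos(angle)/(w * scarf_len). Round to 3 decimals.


scarf_len = 3/sin(24 deg) = 7.3758
cos(24 deg) = 0.913545
stress = 17492*0.913545/(46*7.3758) = 47.098 MPa

47.098


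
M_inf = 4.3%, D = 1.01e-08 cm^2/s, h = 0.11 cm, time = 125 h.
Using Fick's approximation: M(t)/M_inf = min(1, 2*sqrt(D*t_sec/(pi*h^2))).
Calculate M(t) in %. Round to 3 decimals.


t = 450000 s
ratio = min(1, 2*sqrt(1.01e-08*450000/(pi*0.0121)))
= 0.691559
M(t) = 4.3 * 0.691559 = 2.974%

2.974


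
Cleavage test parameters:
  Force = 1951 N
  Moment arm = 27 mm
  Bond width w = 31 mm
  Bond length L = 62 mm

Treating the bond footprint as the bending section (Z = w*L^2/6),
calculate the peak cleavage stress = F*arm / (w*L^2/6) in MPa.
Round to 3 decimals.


M = 1951 * 27 = 52677 N*mm
Z = 31 * 62^2 / 6 = 119164 / 6 mm^3
sigma = M / Z = 6 * 52677 / 119164 = 316062 / 119164
= 2.652 MPa

2.652


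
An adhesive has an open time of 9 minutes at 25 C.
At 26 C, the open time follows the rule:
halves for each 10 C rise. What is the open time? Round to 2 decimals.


Factor = 2^((26-25)/10) = 1.0718
Open time = 9 / 1.0718 = 8.40 min

8.40


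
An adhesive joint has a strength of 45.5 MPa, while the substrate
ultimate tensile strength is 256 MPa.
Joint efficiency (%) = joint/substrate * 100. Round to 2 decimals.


Efficiency = 45.5 / 256 * 100
= 17.77%

17.77


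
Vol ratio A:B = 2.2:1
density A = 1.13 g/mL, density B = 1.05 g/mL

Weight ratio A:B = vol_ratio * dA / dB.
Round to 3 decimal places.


Weight ratio = 2.2 * 1.13 / 1.05
= 2.368

2.368


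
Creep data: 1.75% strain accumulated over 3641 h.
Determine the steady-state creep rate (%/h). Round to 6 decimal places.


Rate = 1.75 / 3641 = 0.000481 %/h

0.000481


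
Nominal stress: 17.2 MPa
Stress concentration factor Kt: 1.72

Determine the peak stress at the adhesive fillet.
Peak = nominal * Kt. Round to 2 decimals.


Peak stress = 17.2 * 1.72
= 29.58 MPa

29.58


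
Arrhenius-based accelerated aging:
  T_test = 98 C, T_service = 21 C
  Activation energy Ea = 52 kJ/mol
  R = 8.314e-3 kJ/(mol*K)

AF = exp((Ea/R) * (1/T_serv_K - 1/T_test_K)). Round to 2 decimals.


T_test_K = 371.15, T_serv_K = 294.15
AF = exp((52/8.314e-3) * (1/294.15 - 1/371.15))
= 82.38

82.38


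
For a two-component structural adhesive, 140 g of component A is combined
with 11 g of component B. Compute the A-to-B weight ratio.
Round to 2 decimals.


Weight ratio A:B = 140 / 11
= 12.73

12.73


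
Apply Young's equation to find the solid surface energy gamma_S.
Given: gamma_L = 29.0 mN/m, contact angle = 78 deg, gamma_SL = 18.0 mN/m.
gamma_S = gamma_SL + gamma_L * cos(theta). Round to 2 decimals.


theta_rad = 78 * pi/180 = 1.361357
gamma_S = 18.0 + 29.0 * cos(1.361357)
= 24.03 mN/m

24.03


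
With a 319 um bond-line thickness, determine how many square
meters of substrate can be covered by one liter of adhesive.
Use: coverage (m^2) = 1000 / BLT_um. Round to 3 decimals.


Coverage = 1000 / 319 = 3.135 m^2

3.135


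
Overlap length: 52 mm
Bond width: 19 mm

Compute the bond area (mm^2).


Bond area = 52 * 19 = 988 mm^2

988


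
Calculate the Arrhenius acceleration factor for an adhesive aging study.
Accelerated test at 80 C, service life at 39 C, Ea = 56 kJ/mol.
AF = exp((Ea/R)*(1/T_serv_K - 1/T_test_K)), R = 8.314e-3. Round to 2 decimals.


T_test = 353.15 K, T_serv = 312.15 K
Ea/R = 56 / 0.008314 = 6735.63
AF = exp(6735.63 * (1/312.15 - 1/353.15))
= 12.25

12.25


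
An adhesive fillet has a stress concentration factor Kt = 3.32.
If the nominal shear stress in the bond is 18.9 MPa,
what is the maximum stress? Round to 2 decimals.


Max stress = 18.9 * 3.32 = 62.75 MPa

62.75


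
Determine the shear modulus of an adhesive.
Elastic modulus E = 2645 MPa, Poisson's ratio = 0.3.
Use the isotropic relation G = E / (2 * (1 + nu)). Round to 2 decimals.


G = 2645 / (2*(1+0.3)) = 2645 / 2.60
= 1017.31 MPa

1017.31


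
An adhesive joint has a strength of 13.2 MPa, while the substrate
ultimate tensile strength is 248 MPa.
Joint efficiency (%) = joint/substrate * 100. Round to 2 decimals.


Efficiency = 13.2 / 248 * 100
= 5.32%

5.32


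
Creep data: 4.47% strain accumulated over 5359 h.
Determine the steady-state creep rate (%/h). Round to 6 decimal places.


Rate = 4.47 / 5359 = 0.000834 %/h

0.000834


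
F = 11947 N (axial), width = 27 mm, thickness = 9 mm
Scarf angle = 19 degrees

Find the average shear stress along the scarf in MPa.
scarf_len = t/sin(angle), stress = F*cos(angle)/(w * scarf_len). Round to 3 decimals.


scarf_len = 9/sin(19 deg) = 27.6440
cos(19 deg) = 0.945519
stress = 11947*0.945519/(27*27.6440) = 15.134 MPa

15.134


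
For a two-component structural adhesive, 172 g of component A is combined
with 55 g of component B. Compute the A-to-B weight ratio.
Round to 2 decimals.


Weight ratio A:B = 172 / 55
= 3.13

3.13


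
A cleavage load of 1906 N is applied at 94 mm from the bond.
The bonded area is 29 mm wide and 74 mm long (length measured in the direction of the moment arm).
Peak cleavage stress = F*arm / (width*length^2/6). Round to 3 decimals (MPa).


Moment = 1906 * 94 = 179164 N*mm
Section modulus = 29 * 5476 / 6 = 158804 / 6 mm^3
Stress = 179164 / (158804 / 6) = 1074984 / 158804
= 6.769 MPa

6.769


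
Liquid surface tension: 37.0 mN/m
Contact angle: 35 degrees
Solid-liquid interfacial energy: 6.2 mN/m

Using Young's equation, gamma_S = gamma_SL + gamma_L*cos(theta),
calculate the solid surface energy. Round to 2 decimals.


gamma_S = 6.2 + 37.0 * cos(35)
= 36.51 mN/m

36.51


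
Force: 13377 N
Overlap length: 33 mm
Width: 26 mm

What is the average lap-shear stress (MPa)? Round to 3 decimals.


Average shear stress = F / (overlap * width)
= 13377 / (33 * 26)
= 15.591 MPa

15.591


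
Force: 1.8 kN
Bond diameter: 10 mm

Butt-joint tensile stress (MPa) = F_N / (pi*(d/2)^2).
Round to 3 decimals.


F_N = 1.8 * 1000 = 1800.0 N
A = pi*(5.0)^2 = 78.5398 mm^2
stress = 1800.0 / 78.5398 = 22.918 MPa

22.918


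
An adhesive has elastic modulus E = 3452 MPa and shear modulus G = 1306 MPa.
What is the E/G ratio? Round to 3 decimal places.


E/G = 3452 / 1306 = 2.643

2.643


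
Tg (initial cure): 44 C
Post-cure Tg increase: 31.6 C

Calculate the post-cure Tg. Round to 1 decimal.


Post-cure Tg = 44 + 31.6 = 75.6 C

75.6


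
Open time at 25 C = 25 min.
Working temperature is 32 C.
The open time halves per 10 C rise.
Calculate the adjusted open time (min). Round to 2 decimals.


factor = 2^((32 - 25) / 10) = 1.6245
ot = 25 / 1.6245 = 15.39 min

15.39
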